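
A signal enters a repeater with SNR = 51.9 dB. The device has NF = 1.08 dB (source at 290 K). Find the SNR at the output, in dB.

50.82 dB

By definition F = SNR_in/SNR_out, so in dB: SNR_out = SNR_in − NF
SNR_out = 51.9 − 1.08 = 50.82 dB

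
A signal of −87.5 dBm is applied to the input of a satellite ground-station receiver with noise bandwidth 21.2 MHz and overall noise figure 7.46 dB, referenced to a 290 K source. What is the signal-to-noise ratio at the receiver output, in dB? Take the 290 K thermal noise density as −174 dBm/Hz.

5.8 dB

Noise floor: N = −174 + 10 log₁₀(B) + NF
10 log₁₀(2.12×10⁷) = 73.26 dB
N = −174 + 73.26 + 7.46 = −93.28 dBm
SNR = P_sig − N = −87.5 − (−93.28) = 5.78 dB → 5.8 dB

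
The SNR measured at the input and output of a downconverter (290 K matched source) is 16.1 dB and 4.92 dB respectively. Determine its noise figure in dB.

NF (dB) = SNR_in(dB) − SNR_out(dB) when the source is at T₀
NF = 16.1 − 4.92 = 11.18 dB

11.18 dB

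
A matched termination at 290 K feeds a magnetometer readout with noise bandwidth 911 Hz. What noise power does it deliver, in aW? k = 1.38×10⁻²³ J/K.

3.65 aW

P_n = kTB = 1.38×10⁻²³ × 290 × 9.11×10² = 3.65×10⁻¹⁸ W = 3.65 aW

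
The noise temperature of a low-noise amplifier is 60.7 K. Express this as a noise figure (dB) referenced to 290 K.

F = 1 + T_e/T₀ = 1 + 60.7/290 = 1.20931
NF = 10 log₁₀(1.20931) = 0.825 dB

0.825 dB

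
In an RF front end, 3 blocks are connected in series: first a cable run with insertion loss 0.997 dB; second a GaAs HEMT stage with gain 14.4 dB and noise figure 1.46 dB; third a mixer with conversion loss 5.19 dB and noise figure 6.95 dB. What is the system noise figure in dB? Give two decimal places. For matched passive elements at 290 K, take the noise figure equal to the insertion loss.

2.88 dB

Convert to linear (a loss of L dB is a gain of −L dB): F_i = 10^(NF_i/10), G_i = 10^(G_i,dB/10)
  Stage 1: F_1 = 10^(0.997/10) = 1.258, G_1 = 10^(−0.997/10) = 0.7949
  Stage 2: F_2 = 10^(1.46/10) = 1.400, G_2 = 10^(14.4/10) = 27.54
  Stage 3: F_3 = 10^(6.95/10) = 4.955, G_3 = 10^(−5.19/10) = 0.3027
Friis cascade:
  F = 1.258 + (1.400 − 1)/0.7949 + (4.955 − 1)/21.89 = 1.941
NF = 10 log₁₀(1.941) = 2.88 dB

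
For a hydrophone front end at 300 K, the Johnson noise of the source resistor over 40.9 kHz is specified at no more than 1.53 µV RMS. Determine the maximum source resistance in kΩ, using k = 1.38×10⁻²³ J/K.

3.46 kΩ

Johnson–Nyquist: V_n = √(4kTRB) ⇒ R = V_n² / (4kTB)
4kTB = 4 × 1.38×10⁻²³ × 300 × 4.09×10⁴ = 6.77×10⁻¹⁶
R = (1.53×10⁻⁶)² / 6.77×10⁻¹⁶ = 3.46×10³ Ω = 3.46 kΩ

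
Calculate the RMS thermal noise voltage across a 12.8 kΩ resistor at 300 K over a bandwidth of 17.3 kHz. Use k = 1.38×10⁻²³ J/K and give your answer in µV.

V_n = √(4kTRB)
4kTRB = 4 × 1.38×10⁻²³ × 300 × 1.28×10⁴ × 1.73×10⁴ = 3.67×10⁻¹² V²
V_n = √(3.67×10⁻¹²) = 1.91×10⁻⁶ V = 1.91 µV

1.91 µV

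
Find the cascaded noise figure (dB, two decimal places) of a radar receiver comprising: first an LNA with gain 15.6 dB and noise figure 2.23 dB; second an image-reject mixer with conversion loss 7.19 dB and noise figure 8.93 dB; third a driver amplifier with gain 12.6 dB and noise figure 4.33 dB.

3.23 dB

Convert to linear (a loss of L dB is a gain of −L dB): F_i = 10^(NF_i/10), G_i = 10^(G_i,dB/10)
  Stage 1: F_1 = 10^(2.23/10) = 1.671, G_1 = 10^(15.6/10) = 36.31
  Stage 2: F_2 = 10^(8.93/10) = 7.816, G_2 = 10^(−7.19/10) = 0.1910
  Stage 3: F_3 = 10^(4.33/10) = 2.710, G_3 = 10^(12.6/10) = 18.20
Friis cascade:
  F = 1.671 + (7.816 − 1)/36.31 + (2.710 − 1)/6.934 = 2.105
NF = 10 log₁₀(2.105) = 3.23 dB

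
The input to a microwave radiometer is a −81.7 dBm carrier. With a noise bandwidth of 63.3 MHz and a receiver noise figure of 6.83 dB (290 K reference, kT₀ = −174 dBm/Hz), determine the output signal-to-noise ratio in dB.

7.5 dB

Noise floor: N = −174 + 10 log₁₀(B) + NF
10 log₁₀(6.33×10⁷) = 78.01 dB
N = −174 + 78.01 + 6.83 = −89.16 dBm
SNR = P_sig − N = −81.7 − (−89.16) = 7.46 dB → 7.5 dB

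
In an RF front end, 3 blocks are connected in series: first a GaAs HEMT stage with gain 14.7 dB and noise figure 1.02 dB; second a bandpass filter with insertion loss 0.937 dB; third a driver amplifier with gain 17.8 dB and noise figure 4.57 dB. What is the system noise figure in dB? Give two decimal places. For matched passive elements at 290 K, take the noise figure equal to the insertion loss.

Convert to linear (a loss of L dB is a gain of −L dB): F_i = 10^(NF_i/10), G_i = 10^(G_i,dB/10)
  Stage 1: F_1 = 10^(1.02/10) = 1.265, G_1 = 10^(14.7/10) = 29.51
  Stage 2: F_2 = 10^(0.937/10) = 1.241, G_2 = 10^(−0.937/10) = 0.8059
  Stage 3: F_3 = 10^(4.57/10) = 2.864, G_3 = 10^(17.8/10) = 60.26
Friis cascade:
  F = 1.265 + (1.241 − 1)/29.51 + (2.864 − 1)/23.78 = 1.351
NF = 10 log₁₀(1.351) = 1.31 dB

1.31 dB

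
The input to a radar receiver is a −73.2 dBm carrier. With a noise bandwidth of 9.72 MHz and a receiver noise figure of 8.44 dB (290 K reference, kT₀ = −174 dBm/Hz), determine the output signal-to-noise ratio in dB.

Noise floor: N = −174 + 10 log₁₀(B) + NF
10 log₁₀(9.72×10⁶) = 69.88 dB
N = −174 + 69.88 + 8.44 = −95.68 dBm
SNR = P_sig − N = −73.2 − (−95.68) = 22.48 dB → 22.5 dB

22.5 dB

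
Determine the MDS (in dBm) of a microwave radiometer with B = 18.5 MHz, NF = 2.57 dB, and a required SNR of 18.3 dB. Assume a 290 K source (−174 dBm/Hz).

−80.5 dBm

Sensitivity = −174 + 10 log₁₀(B) + NF + SNR_min
= −174 + 72.67 + 2.57 + 18.3
= −80.46 dBm → −80.5 dBm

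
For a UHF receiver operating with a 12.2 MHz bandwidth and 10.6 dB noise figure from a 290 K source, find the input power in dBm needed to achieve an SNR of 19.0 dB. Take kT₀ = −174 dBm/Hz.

−73.5 dBm

Sensitivity = −174 + 10 log₁₀(B) + NF + SNR_min
= −174 + 70.86 + 10.6 + 19.0
= −73.54 dBm → −73.5 dBm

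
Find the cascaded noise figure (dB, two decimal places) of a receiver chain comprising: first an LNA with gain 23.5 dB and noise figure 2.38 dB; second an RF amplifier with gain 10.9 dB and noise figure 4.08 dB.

2.40 dB

Convert to linear (a loss of L dB is a gain of −L dB): F_i = 10^(NF_i/10), G_i = 10^(G_i,dB/10)
  Stage 1: F_1 = 10^(2.38/10) = 1.730, G_1 = 10^(23.5/10) = 223.9
  Stage 2: F_2 = 10^(4.08/10) = 2.559, G_2 = 10^(10.9/10) = 12.30
Friis cascade:
  F = 1.730 + (2.559 − 1)/223.9 = 1.737
NF = 10 log₁₀(1.737) = 2.40 dB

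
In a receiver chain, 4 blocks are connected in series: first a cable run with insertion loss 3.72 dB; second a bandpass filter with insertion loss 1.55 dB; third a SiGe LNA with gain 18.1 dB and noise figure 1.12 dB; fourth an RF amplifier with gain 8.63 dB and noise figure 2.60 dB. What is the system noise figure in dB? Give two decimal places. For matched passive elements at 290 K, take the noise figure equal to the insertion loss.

6.43 dB

Convert to linear (a loss of L dB is a gain of −L dB): F_i = 10^(NF_i/10), G_i = 10^(G_i,dB/10)
  Stage 1: F_1 = 10^(3.72/10) = 2.355, G_1 = 10^(−3.72/10) = 0.4246
  Stage 2: F_2 = 10^(1.55/10) = 1.429, G_2 = 10^(−1.55/10) = 0.6998
  Stage 3: F_3 = 10^(1.12/10) = 1.294, G_3 = 10^(18.1/10) = 64.57
  Stage 4: F_4 = 10^(2.60/10) = 1.820, G_4 = 10^(8.63/10) = 7.295
Friis cascade:
  F = 2.355 + (1.429 − 1)/0.4246 + (1.294 − 1)/0.2972 + (1.820 − 1)/19.19 = 4.398
NF = 10 log₁₀(4.398) = 6.43 dB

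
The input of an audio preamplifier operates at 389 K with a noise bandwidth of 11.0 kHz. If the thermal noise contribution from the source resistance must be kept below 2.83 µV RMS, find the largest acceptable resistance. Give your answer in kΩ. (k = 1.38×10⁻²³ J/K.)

Johnson–Nyquist: V_n = √(4kTRB) ⇒ R = V_n² / (4kTB)
4kTB = 4 × 1.38×10⁻²³ × 389 × 1.10×10⁴ = 2.36×10⁻¹⁶
R = (2.83×10⁻⁶)² / 2.36×10⁻¹⁶ = 3.39×10⁴ Ω = 33.9 kΩ

33.9 kΩ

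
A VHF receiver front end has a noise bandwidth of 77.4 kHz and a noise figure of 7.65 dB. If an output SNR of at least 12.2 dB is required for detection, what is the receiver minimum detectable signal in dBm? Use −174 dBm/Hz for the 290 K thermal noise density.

Sensitivity = −174 + 10 log₁₀(B) + NF + SNR_min
= −174 + 48.89 + 7.65 + 12.2
= −105.26 dBm → −105.3 dBm

−105.3 dBm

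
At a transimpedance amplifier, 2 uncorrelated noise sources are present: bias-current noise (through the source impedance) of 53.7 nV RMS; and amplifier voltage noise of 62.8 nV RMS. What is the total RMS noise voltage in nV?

82.6 nV

Uncorrelated sources add in power (mean-square): V_tot = √(ΣV_i²)
V_tot = √[(5.37×10⁻⁸)² + (6.28×10⁻⁸)²] = 8.26×10⁻⁸ V = 82.6 nV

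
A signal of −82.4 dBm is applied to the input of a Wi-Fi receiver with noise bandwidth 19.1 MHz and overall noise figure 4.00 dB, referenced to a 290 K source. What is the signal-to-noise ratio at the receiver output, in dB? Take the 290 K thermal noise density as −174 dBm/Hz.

Noise floor: N = −174 + 10 log₁₀(B) + NF
10 log₁₀(1.91×10⁷) = 72.81 dB
N = −174 + 72.81 + 4.00 = −97.19 dBm
SNR = P_sig − N = −82.4 − (−97.19) = 14.79 dB → 14.8 dB

14.8 dB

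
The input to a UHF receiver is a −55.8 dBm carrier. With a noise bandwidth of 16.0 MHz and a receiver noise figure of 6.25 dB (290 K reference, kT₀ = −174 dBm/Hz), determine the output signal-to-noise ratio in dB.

Noise floor: N = −174 + 10 log₁₀(B) + NF
10 log₁₀(1.60×10⁷) = 72.04 dB
N = −174 + 72.04 + 6.25 = −95.71 dBm
SNR = P_sig − N = −55.8 − (−95.71) = 39.91 dB → 39.9 dB

39.9 dB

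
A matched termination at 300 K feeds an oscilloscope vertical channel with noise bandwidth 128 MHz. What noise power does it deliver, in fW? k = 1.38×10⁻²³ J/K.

530 fW

P_n = kTB = 1.38×10⁻²³ × 300 × 1.28×10⁸ = 5.30×10⁻¹³ W = 530 fW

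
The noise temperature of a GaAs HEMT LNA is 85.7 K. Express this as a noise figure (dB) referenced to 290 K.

F = 1 + T_e/T₀ = 1 + 85.7/290 = 1.29552
NF = 10 log₁₀(1.29552) = 1.12 dB

1.12 dB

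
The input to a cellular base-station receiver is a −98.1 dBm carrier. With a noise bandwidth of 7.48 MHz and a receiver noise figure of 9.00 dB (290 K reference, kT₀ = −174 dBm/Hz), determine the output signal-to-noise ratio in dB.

−1.8 dB

Noise floor: N = −174 + 10 log₁₀(B) + NF
10 log₁₀(7.48×10⁶) = 68.74 dB
N = −174 + 68.74 + 9.00 = −96.26 dBm
SNR = P_sig − N = −98.1 − (−96.26) = −1.84 dB → −1.8 dB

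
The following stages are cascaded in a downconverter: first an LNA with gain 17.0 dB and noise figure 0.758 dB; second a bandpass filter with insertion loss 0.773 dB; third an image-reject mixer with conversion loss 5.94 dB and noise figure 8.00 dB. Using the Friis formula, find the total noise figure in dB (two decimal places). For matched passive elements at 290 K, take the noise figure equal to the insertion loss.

1.21 dB

Convert to linear (a loss of L dB is a gain of −L dB): F_i = 10^(NF_i/10), G_i = 10^(G_i,dB/10)
  Stage 1: F_1 = 10^(0.758/10) = 1.191, G_1 = 10^(17.0/10) = 50.12
  Stage 2: F_2 = 10^(0.773/10) = 1.195, G_2 = 10^(−0.773/10) = 0.8370
  Stage 3: F_3 = 10^(8.00/10) = 6.310, G_3 = 10^(−5.94/10) = 0.2547
Friis cascade:
  F = 1.191 + (1.195 − 1)/50.12 + (6.310 − 1)/41.95 = 1.321
NF = 10 log₁₀(1.321) = 1.21 dB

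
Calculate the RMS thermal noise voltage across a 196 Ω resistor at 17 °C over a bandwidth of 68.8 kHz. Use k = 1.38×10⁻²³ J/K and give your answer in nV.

465 nV

T = 17 °C + 273.15 = 290.15 K
V_n = √(4kTRB)
4kTRB = 4 × 1.38×10⁻²³ × 290.15 × 1.96×10² × 6.88×10⁴ = 2.16×10⁻¹³ V²
V_n = √(2.16×10⁻¹³) = 4.65×10⁻⁷ V = 465 nV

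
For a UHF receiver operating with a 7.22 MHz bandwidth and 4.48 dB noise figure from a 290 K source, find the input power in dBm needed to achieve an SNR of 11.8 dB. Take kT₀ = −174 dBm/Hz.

−89.1 dBm

Sensitivity = −174 + 10 log₁₀(B) + NF + SNR_min
= −174 + 68.59 + 4.48 + 11.8
= −89.13 dBm → −89.1 dBm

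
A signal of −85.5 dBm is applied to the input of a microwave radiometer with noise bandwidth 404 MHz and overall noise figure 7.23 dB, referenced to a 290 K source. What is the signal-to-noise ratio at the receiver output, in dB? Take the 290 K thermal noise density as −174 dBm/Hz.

Noise floor: N = −174 + 10 log₁₀(B) + NF
10 log₁₀(4.04×10⁸) = 86.06 dB
N = −174 + 86.06 + 7.23 = −80.71 dBm
SNR = P_sig − N = −85.5 − (−80.71) = −4.79 dB → −4.8 dB

−4.8 dB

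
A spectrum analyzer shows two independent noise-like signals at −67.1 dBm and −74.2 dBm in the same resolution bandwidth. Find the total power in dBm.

−66.3 dBm

Convert to linear, add, convert back:
P₁ = 1.95×10⁻¹⁰ W, P₂ = 3.80×10⁻¹¹ W
P_tot = 2.33×10⁻¹⁰ W → 10 log₁₀(P_tot / 10⁻³) = −66.3 dBm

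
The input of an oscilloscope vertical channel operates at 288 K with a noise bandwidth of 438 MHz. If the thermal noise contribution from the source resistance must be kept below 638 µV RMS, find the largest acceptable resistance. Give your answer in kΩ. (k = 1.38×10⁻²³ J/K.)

Johnson–Nyquist: V_n = √(4kTRB) ⇒ R = V_n² / (4kTB)
4kTB = 4 × 1.38×10⁻²³ × 288 × 4.38×10⁸ = 6.96×10⁻¹²
R = (6.38×10⁻⁴)² / 6.96×10⁻¹² = 5.85×10⁴ Ω = 58.5 kΩ

58.5 kΩ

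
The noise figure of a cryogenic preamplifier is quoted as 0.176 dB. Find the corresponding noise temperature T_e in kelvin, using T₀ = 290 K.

12.0 K

F = 10^(0.176/10) = 1.04136
T_e = (F − 1)·T₀ = (1.04136 − 1) × 290 = 12.0 K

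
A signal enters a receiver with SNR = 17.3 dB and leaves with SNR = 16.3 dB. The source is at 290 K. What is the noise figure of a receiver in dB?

1.0 dB

NF (dB) = SNR_in(dB) − SNR_out(dB) when the source is at T₀
NF = 17.3 − 16.3 = 1.0 dB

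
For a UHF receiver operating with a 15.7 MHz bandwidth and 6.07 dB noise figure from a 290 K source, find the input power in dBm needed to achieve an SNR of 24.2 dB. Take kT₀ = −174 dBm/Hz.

−71.8 dBm

Sensitivity = −174 + 10 log₁₀(B) + NF + SNR_min
= −174 + 71.96 + 6.07 + 24.2
= −71.77 dBm → −71.8 dBm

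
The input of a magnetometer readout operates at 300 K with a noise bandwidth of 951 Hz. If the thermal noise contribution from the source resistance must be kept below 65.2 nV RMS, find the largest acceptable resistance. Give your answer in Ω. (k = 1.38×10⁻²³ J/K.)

270 Ω

Johnson–Nyquist: V_n = √(4kTRB) ⇒ R = V_n² / (4kTB)
4kTB = 4 × 1.38×10⁻²³ × 300 × 9.51×10² = 1.57×10⁻¹⁷
R = (6.52×10⁻⁸)² / 1.57×10⁻¹⁷ = 2.70×10² Ω = 270 Ω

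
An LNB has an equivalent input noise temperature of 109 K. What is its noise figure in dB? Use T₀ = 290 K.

1.39 dB

F = 1 + T_e/T₀ = 1 + 109/290 = 1.37586
NF = 10 log₁₀(1.37586) = 1.39 dB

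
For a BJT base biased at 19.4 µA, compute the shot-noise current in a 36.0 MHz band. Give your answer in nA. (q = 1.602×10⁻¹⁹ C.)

15.0 nA

I_n = √(2qI·B)
2qI·B = 2 × 1.602×10⁻¹⁹ × 1.94×10⁻⁵ × 3.60×10⁷ = 2.24×10⁻¹⁶ A²
I_n = √(2.24×10⁻¹⁶) = 1.50×10⁻⁸ A = 15.0 nA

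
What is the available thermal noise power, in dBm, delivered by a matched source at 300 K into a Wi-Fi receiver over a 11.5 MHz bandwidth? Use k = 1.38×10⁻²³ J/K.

P_n = kTB = 1.38×10⁻²³ × 300 × 1.15×10⁷ = 4.76×10⁻¹⁴ W
In dBm: 10 log₁₀(4.76×10⁻¹⁴ / 10⁻³) = −103.2 dBm

−103.2 dBm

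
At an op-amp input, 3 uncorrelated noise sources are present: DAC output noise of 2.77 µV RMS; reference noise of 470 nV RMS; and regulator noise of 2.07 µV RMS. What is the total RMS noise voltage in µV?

Uncorrelated sources add in power (mean-square): V_tot = √(ΣV_i²)
V_tot = √[(2.77×10⁻⁶)² + (4.70×10⁻⁷)² + (2.07×10⁻⁶)²] = 3.49×10⁻⁶ V = 3.49 µV

3.49 µV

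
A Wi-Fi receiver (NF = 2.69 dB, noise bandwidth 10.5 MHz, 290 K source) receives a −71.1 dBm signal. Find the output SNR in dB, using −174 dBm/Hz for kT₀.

30.0 dB

Noise floor: N = −174 + 10 log₁₀(B) + NF
10 log₁₀(1.05×10⁷) = 70.21 dB
N = −174 + 70.21 + 2.69 = −101.10 dBm
SNR = P_sig − N = −71.1 − (−101.10) = 30.00 dB → 30.0 dB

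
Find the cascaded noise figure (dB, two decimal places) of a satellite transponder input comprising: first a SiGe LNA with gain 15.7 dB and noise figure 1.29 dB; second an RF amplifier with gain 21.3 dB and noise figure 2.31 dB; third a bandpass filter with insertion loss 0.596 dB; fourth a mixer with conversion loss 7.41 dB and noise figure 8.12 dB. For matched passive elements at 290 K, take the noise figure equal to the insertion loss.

1.35 dB

Convert to linear (a loss of L dB is a gain of −L dB): F_i = 10^(NF_i/10), G_i = 10^(G_i,dB/10)
  Stage 1: F_1 = 10^(1.29/10) = 1.346, G_1 = 10^(15.7/10) = 37.15
  Stage 2: F_2 = 10^(2.31/10) = 1.702, G_2 = 10^(21.3/10) = 134.9
  Stage 3: F_3 = 10^(0.596/10) = 1.147, G_3 = 10^(−0.596/10) = 0.8718
  Stage 4: F_4 = 10^(8.12/10) = 6.486, G_4 = 10^(−7.41/10) = 0.1816
Friis cascade:
  F = 1.346 + (1.702 − 1)/37.15 + (1.147 − 1)/5012 + (6.486 − 1)/4369 = 1.366
NF = 10 log₁₀(1.366) = 1.35 dB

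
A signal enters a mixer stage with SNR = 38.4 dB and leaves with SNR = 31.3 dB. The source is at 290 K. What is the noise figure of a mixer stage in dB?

7.1 dB

NF (dB) = SNR_in(dB) − SNR_out(dB) when the source is at T₀
NF = 38.4 − 31.3 = 7.1 dB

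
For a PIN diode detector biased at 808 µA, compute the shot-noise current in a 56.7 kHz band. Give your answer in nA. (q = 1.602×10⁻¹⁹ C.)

I_n = √(2qI·B)
2qI·B = 2 × 1.602×10⁻¹⁹ × 8.08×10⁻⁴ × 5.67×10⁴ = 1.47×10⁻¹⁷ A²
I_n = √(1.47×10⁻¹⁷) = 3.83×10⁻⁹ A = 3.83 nA

3.83 nA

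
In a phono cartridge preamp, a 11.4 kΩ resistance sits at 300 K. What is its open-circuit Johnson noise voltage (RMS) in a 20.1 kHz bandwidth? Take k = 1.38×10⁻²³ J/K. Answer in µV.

1.95 µV

V_n = √(4kTRB)
4kTRB = 4 × 1.38×10⁻²³ × 300 × 1.14×10⁴ × 2.01×10⁴ = 3.79×10⁻¹² V²
V_n = √(3.79×10⁻¹²) = 1.95×10⁻⁶ V = 1.95 µV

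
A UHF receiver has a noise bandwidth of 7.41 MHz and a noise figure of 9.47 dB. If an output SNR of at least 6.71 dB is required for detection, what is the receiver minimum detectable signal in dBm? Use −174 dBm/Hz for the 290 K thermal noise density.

−89.1 dBm

Sensitivity = −174 + 10 log₁₀(B) + NF + SNR_min
= −174 + 68.7 + 9.47 + 6.71
= −89.12 dBm → −89.1 dBm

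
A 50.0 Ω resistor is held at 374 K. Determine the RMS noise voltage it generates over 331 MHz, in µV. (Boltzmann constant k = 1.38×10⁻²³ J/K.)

18.5 µV

V_n = √(4kTRB)
4kTRB = 4 × 1.38×10⁻²³ × 374 × 5.00×10¹ × 3.31×10⁸ = 3.42×10⁻¹⁰ V²
V_n = √(3.42×10⁻¹⁰) = 1.85×10⁻⁵ V = 18.5 µV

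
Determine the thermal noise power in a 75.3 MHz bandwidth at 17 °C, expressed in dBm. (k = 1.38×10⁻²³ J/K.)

−95.2 dBm

T = 17 °C + 273.15 = 290.15 K
P_n = kTB = 1.38×10⁻²³ × 290.15 × 7.53×10⁷ = 3.02×10⁻¹³ W
In dBm: 10 log₁₀(3.02×10⁻¹³ / 10⁻³) = −95.2 dBm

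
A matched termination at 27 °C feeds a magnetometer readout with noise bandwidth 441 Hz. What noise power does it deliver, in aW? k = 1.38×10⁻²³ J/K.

T = 27 °C + 273.15 = 300.15 K
P_n = kTB = 1.38×10⁻²³ × 300.15 × 4.41×10² = 1.83×10⁻¹⁸ W = 1.83 aW

1.83 aW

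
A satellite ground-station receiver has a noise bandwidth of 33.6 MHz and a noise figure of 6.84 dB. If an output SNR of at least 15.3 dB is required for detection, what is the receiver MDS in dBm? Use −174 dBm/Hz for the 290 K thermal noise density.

Sensitivity = −174 + 10 log₁₀(B) + NF + SNR_min
= −174 + 75.26 + 6.84 + 15.3
= −76.60 dBm → −76.6 dBm

−76.6 dBm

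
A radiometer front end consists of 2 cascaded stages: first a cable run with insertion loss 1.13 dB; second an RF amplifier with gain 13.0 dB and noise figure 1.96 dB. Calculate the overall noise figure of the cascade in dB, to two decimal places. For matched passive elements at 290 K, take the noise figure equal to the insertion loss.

3.09 dB

Convert to linear (a loss of L dB is a gain of −L dB): F_i = 10^(NF_i/10), G_i = 10^(G_i,dB/10)
  Stage 1: F_1 = 10^(1.13/10) = 1.297, G_1 = 10^(−1.13/10) = 0.7709
  Stage 2: F_2 = 10^(1.96/10) = 1.570, G_2 = 10^(13.0/10) = 19.95
Friis cascade:
  F = 1.297 + (1.570 − 1)/0.7709 = 2.037
NF = 10 log₁₀(2.037) = 3.09 dB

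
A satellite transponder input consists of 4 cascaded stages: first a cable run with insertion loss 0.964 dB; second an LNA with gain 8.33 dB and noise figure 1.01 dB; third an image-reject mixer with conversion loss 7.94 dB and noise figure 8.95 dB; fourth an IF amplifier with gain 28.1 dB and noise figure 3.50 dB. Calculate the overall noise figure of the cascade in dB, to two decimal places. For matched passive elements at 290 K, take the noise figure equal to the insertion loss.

Convert to linear (a loss of L dB is a gain of −L dB): F_i = 10^(NF_i/10), G_i = 10^(G_i,dB/10)
  Stage 1: F_1 = 10^(0.964/10) = 1.249, G_1 = 10^(−0.964/10) = 0.8009
  Stage 2: F_2 = 10^(1.01/10) = 1.262, G_2 = 10^(8.33/10) = 6.808
  Stage 3: F_3 = 10^(8.95/10) = 7.852, G_3 = 10^(−7.94/10) = 0.1607
  Stage 4: F_4 = 10^(3.50/10) = 2.239, G_4 = 10^(28.1/10) = 645.7
Friis cascade:
  F = 1.249 + (1.262 − 1)/0.8009 + (7.852 − 1)/5.453 + (2.239 − 1)/0.8762 = 4.246
NF = 10 log₁₀(4.246) = 6.28 dB

6.28 dB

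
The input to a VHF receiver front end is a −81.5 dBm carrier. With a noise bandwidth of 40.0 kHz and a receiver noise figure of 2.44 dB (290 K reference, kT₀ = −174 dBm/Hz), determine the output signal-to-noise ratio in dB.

Noise floor: N = −174 + 10 log₁₀(B) + NF
10 log₁₀(4.00×10⁴) = 46.02 dB
N = −174 + 46.02 + 2.44 = −125.54 dBm
SNR = P_sig − N = −81.5 − (−125.54) = 44.04 dB → 44.0 dB

44.0 dB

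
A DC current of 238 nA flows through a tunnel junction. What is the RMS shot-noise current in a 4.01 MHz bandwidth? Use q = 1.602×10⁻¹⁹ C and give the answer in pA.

553 pA

I_n = √(2qI·B)
2qI·B = 2 × 1.602×10⁻¹⁹ × 2.38×10⁻⁷ × 4.01×10⁶ = 3.06×10⁻¹⁹ A²
I_n = √(3.06×10⁻¹⁹) = 5.53×10⁻¹⁰ A = 553 pA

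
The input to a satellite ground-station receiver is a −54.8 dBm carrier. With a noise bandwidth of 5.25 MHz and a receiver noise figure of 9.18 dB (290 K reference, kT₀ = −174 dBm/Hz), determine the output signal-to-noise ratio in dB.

Noise floor: N = −174 + 10 log₁₀(B) + NF
10 log₁₀(5.25×10⁶) = 67.2 dB
N = −174 + 67.2 + 9.18 = −97.62 dBm
SNR = P_sig − N = −54.8 − (−97.62) = 42.82 dB → 42.8 dB

42.8 dB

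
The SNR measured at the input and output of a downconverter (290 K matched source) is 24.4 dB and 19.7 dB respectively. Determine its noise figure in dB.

NF (dB) = SNR_in(dB) − SNR_out(dB) when the source is at T₀
NF = 24.4 − 19.7 = 4.7 dB

4.7 dB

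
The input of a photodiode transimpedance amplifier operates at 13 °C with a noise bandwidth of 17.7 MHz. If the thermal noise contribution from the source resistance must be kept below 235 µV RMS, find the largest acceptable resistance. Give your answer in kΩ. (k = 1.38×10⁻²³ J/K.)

T = 13 °C + 273.15 = 286.15 K
Johnson–Nyquist: V_n = √(4kTRB) ⇒ R = V_n² / (4kTB)
4kTB = 4 × 1.38×10⁻²³ × 286.15 × 1.77×10⁷ = 2.80×10⁻¹³
R = (2.35×10⁻⁴)² / 2.80×10⁻¹³ = 1.98×10⁵ Ω = 198 kΩ

198 kΩ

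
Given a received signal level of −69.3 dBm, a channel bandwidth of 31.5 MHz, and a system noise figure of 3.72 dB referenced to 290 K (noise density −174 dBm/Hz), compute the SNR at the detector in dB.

26.0 dB

Noise floor: N = −174 + 10 log₁₀(B) + NF
10 log₁₀(3.15×10⁷) = 74.98 dB
N = −174 + 74.98 + 3.72 = −95.30 dBm
SNR = P_sig − N = −69.3 − (−95.30) = 26.00 dB → 26.0 dB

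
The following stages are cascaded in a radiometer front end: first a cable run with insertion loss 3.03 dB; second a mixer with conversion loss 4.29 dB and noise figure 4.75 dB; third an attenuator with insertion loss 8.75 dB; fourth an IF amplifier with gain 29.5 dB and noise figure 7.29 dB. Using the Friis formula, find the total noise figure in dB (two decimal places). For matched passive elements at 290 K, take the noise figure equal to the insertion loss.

23.37 dB

Convert to linear (a loss of L dB is a gain of −L dB): F_i = 10^(NF_i/10), G_i = 10^(G_i,dB/10)
  Stage 1: F_1 = 10^(3.03/10) = 2.009, G_1 = 10^(−3.03/10) = 0.4977
  Stage 2: F_2 = 10^(4.75/10) = 2.985, G_2 = 10^(−4.29/10) = 0.3724
  Stage 3: F_3 = 10^(8.75/10) = 7.499, G_3 = 10^(−8.75/10) = 0.1334
  Stage 4: F_4 = 10^(7.29/10) = 5.358, G_4 = 10^(29.5/10) = 891.3
Friis cascade:
  F = 2.009 + (2.985 − 1)/0.4977 + (7.499 − 1)/0.1854 + (5.358 − 1)/0.02472 = 217.4
NF = 10 log₁₀(217.4) = 23.37 dB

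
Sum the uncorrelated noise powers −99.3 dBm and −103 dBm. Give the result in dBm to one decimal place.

Convert to linear, add, convert back:
P₁ = 1.17×10⁻¹³ W, P₂ = 5.01×10⁻¹⁴ W
P_tot = 1.68×10⁻¹³ W → 10 log₁₀(P_tot / 10⁻³) = −97.8 dBm

−97.8 dBm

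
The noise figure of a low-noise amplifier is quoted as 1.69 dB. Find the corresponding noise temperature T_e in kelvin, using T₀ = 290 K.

F = 10^(1.69/10) = 1.47571
T_e = (F − 1)·T₀ = (1.47571 − 1) × 290 = 138 K

138 K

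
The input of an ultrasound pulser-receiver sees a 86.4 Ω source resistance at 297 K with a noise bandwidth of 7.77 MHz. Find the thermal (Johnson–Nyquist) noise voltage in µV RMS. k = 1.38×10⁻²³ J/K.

3.32 µV

V_n = √(4kTRB)
4kTRB = 4 × 1.38×10⁻²³ × 297 × 8.64×10¹ × 7.77×10⁶ = 1.10×10⁻¹¹ V²
V_n = √(1.10×10⁻¹¹) = 3.32×10⁻⁶ V = 3.32 µV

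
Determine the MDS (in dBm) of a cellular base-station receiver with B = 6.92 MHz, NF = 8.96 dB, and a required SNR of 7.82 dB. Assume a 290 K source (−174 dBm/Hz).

Sensitivity = −174 + 10 log₁₀(B) + NF + SNR_min
= −174 + 68.4 + 8.96 + 7.82
= −88.82 dBm → −88.8 dBm

−88.8 dBm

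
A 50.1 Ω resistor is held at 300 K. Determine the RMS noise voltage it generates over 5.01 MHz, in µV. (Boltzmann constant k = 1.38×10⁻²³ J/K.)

V_n = √(4kTRB)
4kTRB = 4 × 1.38×10⁻²³ × 300 × 5.01×10¹ × 5.01×10⁶ = 4.16×10⁻¹² V²
V_n = √(4.16×10⁻¹²) = 2.04×10⁻⁶ V = 2.04 µV

2.04 µV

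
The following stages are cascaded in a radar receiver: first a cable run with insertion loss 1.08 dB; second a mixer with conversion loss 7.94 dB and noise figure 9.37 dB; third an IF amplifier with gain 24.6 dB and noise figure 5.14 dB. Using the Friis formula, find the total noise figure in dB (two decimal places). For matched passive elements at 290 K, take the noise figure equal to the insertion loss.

Convert to linear (a loss of L dB is a gain of −L dB): F_i = 10^(NF_i/10), G_i = 10^(G_i,dB/10)
  Stage 1: F_1 = 10^(1.08/10) = 1.282, G_1 = 10^(−1.08/10) = 0.7798
  Stage 2: F_2 = 10^(9.37/10) = 8.650, G_2 = 10^(−7.94/10) = 0.1607
  Stage 3: F_3 = 10^(5.14/10) = 3.266, G_3 = 10^(24.6/10) = 288.4
Friis cascade:
  F = 1.282 + (8.650 − 1)/0.7798 + (3.266 − 1)/0.1253 = 29.17
NF = 10 log₁₀(29.17) = 14.65 dB

14.65 dB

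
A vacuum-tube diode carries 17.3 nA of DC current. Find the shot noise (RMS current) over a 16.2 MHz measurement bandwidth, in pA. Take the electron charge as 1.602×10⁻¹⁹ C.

I_n = √(2qI·B)
2qI·B = 2 × 1.602×10⁻¹⁹ × 1.73×10⁻⁸ × 1.62×10⁷ = 8.98×10⁻²⁰ A²
I_n = √(8.98×10⁻²⁰) = 3.00×10⁻¹⁰ A = 300 pA

300 pA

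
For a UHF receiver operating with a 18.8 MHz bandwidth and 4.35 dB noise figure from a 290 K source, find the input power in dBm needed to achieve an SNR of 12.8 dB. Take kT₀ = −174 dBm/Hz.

−84.1 dBm

Sensitivity = −174 + 10 log₁₀(B) + NF + SNR_min
= −174 + 72.74 + 4.35 + 12.8
= −84.11 dBm → −84.1 dBm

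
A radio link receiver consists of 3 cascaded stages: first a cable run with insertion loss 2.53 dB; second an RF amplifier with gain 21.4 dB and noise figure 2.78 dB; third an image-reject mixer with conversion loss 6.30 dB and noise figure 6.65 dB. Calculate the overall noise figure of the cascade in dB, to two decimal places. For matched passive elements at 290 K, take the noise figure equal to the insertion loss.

Convert to linear (a loss of L dB is a gain of −L dB): F_i = 10^(NF_i/10), G_i = 10^(G_i,dB/10)
  Stage 1: F_1 = 10^(2.53/10) = 1.791, G_1 = 10^(−2.53/10) = 0.5585
  Stage 2: F_2 = 10^(2.78/10) = 1.897, G_2 = 10^(21.4/10) = 138.0
  Stage 3: F_3 = 10^(6.65/10) = 4.624, G_3 = 10^(−6.30/10) = 0.2344
Friis cascade:
  F = 1.791 + (1.897 − 1)/0.5585 + (4.624 − 1)/77.09 = 3.443
NF = 10 log₁₀(3.443) = 5.37 dB

5.37 dB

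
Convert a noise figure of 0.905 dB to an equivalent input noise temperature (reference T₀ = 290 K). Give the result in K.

67.2 K

F = 10^(0.905/10) = 1.23169
T_e = (F − 1)·T₀ = (1.23169 − 1) × 290 = 67.2 K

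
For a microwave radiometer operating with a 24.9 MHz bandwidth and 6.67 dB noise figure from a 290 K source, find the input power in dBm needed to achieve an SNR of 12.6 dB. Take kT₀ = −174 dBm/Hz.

−80.8 dBm

Sensitivity = −174 + 10 log₁₀(B) + NF + SNR_min
= −174 + 73.96 + 6.67 + 12.6
= −80.77 dBm → −80.8 dBm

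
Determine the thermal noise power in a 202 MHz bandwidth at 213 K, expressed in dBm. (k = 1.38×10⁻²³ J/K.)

P_n = kTB = 1.38×10⁻²³ × 213 × 2.02×10⁸ = 5.94×10⁻¹³ W
In dBm: 10 log₁₀(5.94×10⁻¹³ / 10⁻³) = −92.3 dBm

−92.3 dBm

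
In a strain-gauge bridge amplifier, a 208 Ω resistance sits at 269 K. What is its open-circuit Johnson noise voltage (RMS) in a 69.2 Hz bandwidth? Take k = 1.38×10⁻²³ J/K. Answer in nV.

14.6 nV

V_n = √(4kTRB)
4kTRB = 4 × 1.38×10⁻²³ × 269 × 2.08×10² × 6.92×10¹ = 2.14×10⁻¹⁶ V²
V_n = √(2.14×10⁻¹⁶) = 1.46×10⁻⁸ V = 14.6 nV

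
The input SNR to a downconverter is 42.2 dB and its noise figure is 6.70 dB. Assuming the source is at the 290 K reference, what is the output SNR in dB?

35.50 dB

By definition F = SNR_in/SNR_out, so in dB: SNR_out = SNR_in − NF
SNR_out = 42.2 − 6.70 = 35.50 dB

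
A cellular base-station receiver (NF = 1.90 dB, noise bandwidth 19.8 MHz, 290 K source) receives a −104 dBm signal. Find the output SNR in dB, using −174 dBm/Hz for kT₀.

Noise floor: N = −174 + 10 log₁₀(B) + NF
10 log₁₀(1.98×10⁷) = 72.97 dB
N = −174 + 72.97 + 1.90 = −99.13 dBm
SNR = P_sig − N = −104 − (−99.13) = −4.87 dB → −4.9 dB

−4.9 dB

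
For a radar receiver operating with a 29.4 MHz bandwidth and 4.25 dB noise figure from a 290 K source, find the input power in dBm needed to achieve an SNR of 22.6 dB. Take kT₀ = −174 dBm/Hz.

−72.5 dBm

Sensitivity = −174 + 10 log₁₀(B) + NF + SNR_min
= −174 + 74.68 + 4.25 + 22.6
= −72.47 dBm → −72.5 dBm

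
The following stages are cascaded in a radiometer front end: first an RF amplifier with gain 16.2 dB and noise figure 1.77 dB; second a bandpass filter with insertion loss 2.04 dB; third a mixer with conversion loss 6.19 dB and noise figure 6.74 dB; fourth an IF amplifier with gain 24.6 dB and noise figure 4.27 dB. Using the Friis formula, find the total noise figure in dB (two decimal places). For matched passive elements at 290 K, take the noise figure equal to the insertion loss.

Convert to linear (a loss of L dB is a gain of −L dB): F_i = 10^(NF_i/10), G_i = 10^(G_i,dB/10)
  Stage 1: F_1 = 10^(1.77/10) = 1.503, G_1 = 10^(16.2/10) = 41.69
  Stage 2: F_2 = 10^(2.04/10) = 1.600, G_2 = 10^(−2.04/10) = 0.6252
  Stage 3: F_3 = 10^(6.74/10) = 4.721, G_3 = 10^(−6.19/10) = 0.2404
  Stage 4: F_4 = 10^(4.27/10) = 2.673, G_4 = 10^(24.6/10) = 288.4
Friis cascade:
  F = 1.503 + (1.600 − 1)/41.69 + (4.721 − 1)/26.06 + (2.673 − 1)/6.266 = 1.927
NF = 10 log₁₀(1.927) = 2.85 dB

2.85 dB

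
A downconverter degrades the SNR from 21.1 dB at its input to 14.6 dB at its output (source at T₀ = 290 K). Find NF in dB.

NF (dB) = SNR_in(dB) − SNR_out(dB) when the source is at T₀
NF = 21.1 − 14.6 = 6.5 dB

6.5 dB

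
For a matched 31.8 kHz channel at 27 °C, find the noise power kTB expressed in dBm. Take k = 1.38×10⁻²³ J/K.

T = 27 °C + 273.15 = 300.15 K
P_n = kTB = 1.38×10⁻²³ × 300.15 × 3.18×10⁴ = 1.32×10⁻¹⁶ W
In dBm: 10 log₁₀(1.32×10⁻¹⁶ / 10⁻³) = −128.8 dBm

−128.8 dBm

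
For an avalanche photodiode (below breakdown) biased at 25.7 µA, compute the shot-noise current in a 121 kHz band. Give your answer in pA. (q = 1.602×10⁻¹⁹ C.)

998 pA

I_n = √(2qI·B)
2qI·B = 2 × 1.602×10⁻¹⁹ × 2.57×10⁻⁵ × 1.21×10⁵ = 9.96×10⁻¹⁹ A²
I_n = √(9.96×10⁻¹⁹) = 9.98×10⁻¹⁰ A = 998 pA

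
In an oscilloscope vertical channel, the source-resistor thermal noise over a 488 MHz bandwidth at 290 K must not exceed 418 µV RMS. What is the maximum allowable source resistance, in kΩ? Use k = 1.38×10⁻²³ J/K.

Johnson–Nyquist: V_n = √(4kTRB) ⇒ R = V_n² / (4kTB)
4kTB = 4 × 1.38×10⁻²³ × 290 × 4.88×10⁸ = 7.81×10⁻¹²
R = (4.18×10⁻⁴)² / 7.81×10⁻¹² = 2.24×10⁴ Ω = 22.4 kΩ

22.4 kΩ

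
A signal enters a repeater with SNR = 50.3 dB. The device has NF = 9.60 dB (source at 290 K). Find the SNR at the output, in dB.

40.70 dB

By definition F = SNR_in/SNR_out, so in dB: SNR_out = SNR_in − NF
SNR_out = 50.3 − 9.60 = 40.70 dB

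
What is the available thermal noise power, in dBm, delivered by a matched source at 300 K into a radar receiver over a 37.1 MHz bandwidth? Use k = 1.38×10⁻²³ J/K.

P_n = kTB = 1.38×10⁻²³ × 300 × 3.71×10⁷ = 1.54×10⁻¹³ W
In dBm: 10 log₁₀(1.54×10⁻¹³ / 10⁻³) = −98.1 dBm

−98.1 dBm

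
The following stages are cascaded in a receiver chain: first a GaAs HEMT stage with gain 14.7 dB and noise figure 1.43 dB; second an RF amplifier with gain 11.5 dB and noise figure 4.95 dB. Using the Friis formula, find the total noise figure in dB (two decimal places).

1.65 dB

Convert to linear (a loss of L dB is a gain of −L dB): F_i = 10^(NF_i/10), G_i = 10^(G_i,dB/10)
  Stage 1: F_1 = 10^(1.43/10) = 1.390, G_1 = 10^(14.7/10) = 29.51
  Stage 2: F_2 = 10^(4.95/10) = 3.126, G_2 = 10^(11.5/10) = 14.13
Friis cascade:
  F = 1.390 + (3.126 − 1)/29.51 = 1.462
NF = 10 log₁₀(1.462) = 1.65 dB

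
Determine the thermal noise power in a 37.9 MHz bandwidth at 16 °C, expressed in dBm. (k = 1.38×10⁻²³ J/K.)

T = 16 °C + 273.15 = 289.15 K
P_n = kTB = 1.38×10⁻²³ × 289.15 × 3.79×10⁷ = 1.51×10⁻¹³ W
In dBm: 10 log₁₀(1.51×10⁻¹³ / 10⁻³) = −98.2 dBm

−98.2 dBm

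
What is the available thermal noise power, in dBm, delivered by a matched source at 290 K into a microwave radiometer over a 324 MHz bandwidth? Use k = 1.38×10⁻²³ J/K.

P_n = kTB = 1.38×10⁻²³ × 290 × 3.24×10⁸ = 1.30×10⁻¹² W
In dBm: 10 log₁₀(1.30×10⁻¹² / 10⁻³) = −88.9 dBm

−88.9 dBm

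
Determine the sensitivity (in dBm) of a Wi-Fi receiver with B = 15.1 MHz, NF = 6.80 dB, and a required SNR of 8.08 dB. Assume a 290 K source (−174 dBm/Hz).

Sensitivity = −174 + 10 log₁₀(B) + NF + SNR_min
= −174 + 71.79 + 6.80 + 8.08
= −87.33 dBm → −87.3 dBm

−87.3 dBm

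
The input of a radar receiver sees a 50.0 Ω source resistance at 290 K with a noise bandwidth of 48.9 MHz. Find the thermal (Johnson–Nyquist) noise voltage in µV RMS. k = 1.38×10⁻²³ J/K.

V_n = √(4kTRB)
4kTRB = 4 × 1.38×10⁻²³ × 290 × 5.00×10¹ × 4.89×10⁷ = 3.91×10⁻¹¹ V²
V_n = √(3.91×10⁻¹¹) = 6.26×10⁻⁶ V = 6.26 µV

6.26 µV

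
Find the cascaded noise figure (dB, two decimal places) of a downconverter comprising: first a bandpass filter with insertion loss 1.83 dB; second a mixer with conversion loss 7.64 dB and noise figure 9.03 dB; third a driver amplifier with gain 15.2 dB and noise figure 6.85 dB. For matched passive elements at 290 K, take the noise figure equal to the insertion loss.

16.65 dB

Convert to linear (a loss of L dB is a gain of −L dB): F_i = 10^(NF_i/10), G_i = 10^(G_i,dB/10)
  Stage 1: F_1 = 10^(1.83/10) = 1.524, G_1 = 10^(−1.83/10) = 0.6561
  Stage 2: F_2 = 10^(9.03/10) = 7.998, G_2 = 10^(−7.64/10) = 0.1722
  Stage 3: F_3 = 10^(6.85/10) = 4.842, G_3 = 10^(15.2/10) = 33.11
Friis cascade:
  F = 1.524 + (7.998 − 1)/0.6561 + (4.842 − 1)/0.1130 = 46.19
NF = 10 log₁₀(46.19) = 16.65 dB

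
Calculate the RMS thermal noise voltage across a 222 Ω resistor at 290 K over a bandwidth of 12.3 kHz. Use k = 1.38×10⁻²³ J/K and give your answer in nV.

209 nV

V_n = √(4kTRB)
4kTRB = 4 × 1.38×10⁻²³ × 290 × 2.22×10² × 1.23×10⁴ = 4.37×10⁻¹⁴ V²
V_n = √(4.37×10⁻¹⁴) = 2.09×10⁻⁷ V = 209 nV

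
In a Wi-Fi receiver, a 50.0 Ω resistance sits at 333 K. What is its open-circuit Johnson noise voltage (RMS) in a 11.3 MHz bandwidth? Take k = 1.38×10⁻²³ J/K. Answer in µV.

3.22 µV

V_n = √(4kTRB)
4kTRB = 4 × 1.38×10⁻²³ × 333 × 5.00×10¹ × 1.13×10⁷ = 1.04×10⁻¹¹ V²
V_n = √(1.04×10⁻¹¹) = 3.22×10⁻⁶ V = 3.22 µV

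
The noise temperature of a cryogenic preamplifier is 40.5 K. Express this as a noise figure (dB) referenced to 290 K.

0.568 dB

F = 1 + T_e/T₀ = 1 + 40.5/290 = 1.13966
NF = 10 log₁₀(1.13966) = 0.568 dB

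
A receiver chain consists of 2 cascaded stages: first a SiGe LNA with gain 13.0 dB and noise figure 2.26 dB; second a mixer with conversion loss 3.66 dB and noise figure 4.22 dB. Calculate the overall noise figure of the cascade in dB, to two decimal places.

Convert to linear (a loss of L dB is a gain of −L dB): F_i = 10^(NF_i/10), G_i = 10^(G_i,dB/10)
  Stage 1: F_1 = 10^(2.26/10) = 1.683, G_1 = 10^(13.0/10) = 19.95
  Stage 2: F_2 = 10^(4.22/10) = 2.642, G_2 = 10^(−3.66/10) = 0.4305
Friis cascade:
  F = 1.683 + (2.642 − 1)/19.95 = 1.765
NF = 10 log₁₀(1.765) = 2.47 dB

2.47 dB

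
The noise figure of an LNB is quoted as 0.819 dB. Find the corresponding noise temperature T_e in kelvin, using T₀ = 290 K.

F = 10^(0.819/10) = 1.20754
T_e = (F − 1)·T₀ = (1.20754 − 1) × 290 = 60.2 K

60.2 K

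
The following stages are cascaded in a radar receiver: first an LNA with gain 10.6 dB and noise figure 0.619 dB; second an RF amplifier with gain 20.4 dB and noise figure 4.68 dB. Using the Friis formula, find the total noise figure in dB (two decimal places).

1.21 dB

Convert to linear (a loss of L dB is a gain of −L dB): F_i = 10^(NF_i/10), G_i = 10^(G_i,dB/10)
  Stage 1: F_1 = 10^(0.619/10) = 1.153, G_1 = 10^(10.6/10) = 11.48
  Stage 2: F_2 = 10^(4.68/10) = 2.938, G_2 = 10^(20.4/10) = 109.6
Friis cascade:
  F = 1.153 + (2.938 − 1)/11.48 = 1.322
NF = 10 log₁₀(1.322) = 1.21 dB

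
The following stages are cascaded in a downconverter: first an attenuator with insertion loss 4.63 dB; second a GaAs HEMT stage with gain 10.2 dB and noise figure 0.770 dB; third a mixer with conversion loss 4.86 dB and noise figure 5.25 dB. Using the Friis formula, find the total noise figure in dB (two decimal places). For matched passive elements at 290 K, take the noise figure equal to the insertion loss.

6.15 dB

Convert to linear (a loss of L dB is a gain of −L dB): F_i = 10^(NF_i/10), G_i = 10^(G_i,dB/10)
  Stage 1: F_1 = 10^(4.63/10) = 2.904, G_1 = 10^(−4.63/10) = 0.3443
  Stage 2: F_2 = 10^(0.770/10) = 1.194, G_2 = 10^(10.2/10) = 10.47
  Stage 3: F_3 = 10^(5.25/10) = 3.350, G_3 = 10^(−4.86/10) = 0.3266
Friis cascade:
  F = 2.904 + (1.194 − 1)/0.3443 + (3.350 − 1)/3.606 = 4.119
NF = 10 log₁₀(4.119) = 6.15 dB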